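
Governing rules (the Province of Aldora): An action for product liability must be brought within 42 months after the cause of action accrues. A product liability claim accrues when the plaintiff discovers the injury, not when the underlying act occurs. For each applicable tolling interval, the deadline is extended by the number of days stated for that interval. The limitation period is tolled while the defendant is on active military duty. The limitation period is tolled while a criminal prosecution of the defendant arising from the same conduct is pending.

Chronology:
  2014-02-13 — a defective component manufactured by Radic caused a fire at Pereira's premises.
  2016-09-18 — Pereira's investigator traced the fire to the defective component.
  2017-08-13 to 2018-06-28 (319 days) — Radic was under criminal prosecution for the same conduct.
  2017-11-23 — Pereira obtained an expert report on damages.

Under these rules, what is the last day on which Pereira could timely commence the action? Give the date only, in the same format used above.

2021-01-31

Accrual is tied to discovery, so the period began on 2016-09-18 rather than on 2014-02-13 when the act occurred.
Adding the 42 months base period to 2016-09-18 gives a deadline of 2020-03-18, before any tolling.
The period was tolled for 319 days by the pending criminal prosecution (2017-08-13 to 2018-06-28), pushing the deadline to 2021-01-31.
Nothing else in the chronology tolls or restarts the period.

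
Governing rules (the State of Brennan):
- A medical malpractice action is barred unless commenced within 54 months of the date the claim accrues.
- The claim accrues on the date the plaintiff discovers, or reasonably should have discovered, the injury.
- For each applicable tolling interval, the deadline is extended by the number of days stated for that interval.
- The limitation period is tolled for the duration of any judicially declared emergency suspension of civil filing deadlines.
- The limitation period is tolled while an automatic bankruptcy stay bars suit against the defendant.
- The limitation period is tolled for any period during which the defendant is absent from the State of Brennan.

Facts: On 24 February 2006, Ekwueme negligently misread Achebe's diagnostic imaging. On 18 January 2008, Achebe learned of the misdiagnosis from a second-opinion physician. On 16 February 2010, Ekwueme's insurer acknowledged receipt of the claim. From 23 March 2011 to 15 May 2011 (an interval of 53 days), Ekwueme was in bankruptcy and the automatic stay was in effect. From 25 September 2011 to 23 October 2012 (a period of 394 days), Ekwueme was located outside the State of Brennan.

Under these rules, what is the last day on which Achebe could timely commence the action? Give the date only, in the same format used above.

The claim did not accrue until Achebe discovered the injury on 18 January 2008; the 24 February 2006 act date does not start the clock under the stated rule.
Adding the 54 months base period to 18 January 2008 gives a deadline of 18 July 2012, before any tolling.
The automatic bankruptcy stay from 23 March 2011 to 15 May 2011 tolled the period for 53 days, extending the deadline to 9 September 2012.
Because the defendant's absence from the jurisdiction ran from 25 September 2011 to 23 October 2012, the deadline is extended by 394 days to 8 October 2013.
The other events in the timeline have no effect on the limitation period under the stated rules.

8 October 2013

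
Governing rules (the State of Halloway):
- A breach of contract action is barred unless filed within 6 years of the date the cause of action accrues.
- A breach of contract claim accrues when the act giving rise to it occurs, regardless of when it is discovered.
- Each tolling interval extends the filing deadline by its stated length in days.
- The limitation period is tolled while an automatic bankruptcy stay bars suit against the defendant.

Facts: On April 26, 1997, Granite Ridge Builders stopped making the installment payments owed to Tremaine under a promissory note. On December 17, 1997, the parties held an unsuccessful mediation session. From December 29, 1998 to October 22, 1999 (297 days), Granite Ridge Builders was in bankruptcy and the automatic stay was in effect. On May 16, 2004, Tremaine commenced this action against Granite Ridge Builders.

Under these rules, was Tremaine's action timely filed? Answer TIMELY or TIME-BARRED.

TIME-BARRED

The limitation period began to run on April 26, 1997.
6 years from April 26, 1997 is April 26, 2003.
The automatic bankruptcy stay from December 29, 1998 to October 22, 1999 tolled the period for 297 days, extending the deadline to February 17, 2004.
Nothing else in the chronology tolls or restarts the period.
Tremaine filed on May 16, 2004, after the February 17, 2004 deadline, so the action is time-barred.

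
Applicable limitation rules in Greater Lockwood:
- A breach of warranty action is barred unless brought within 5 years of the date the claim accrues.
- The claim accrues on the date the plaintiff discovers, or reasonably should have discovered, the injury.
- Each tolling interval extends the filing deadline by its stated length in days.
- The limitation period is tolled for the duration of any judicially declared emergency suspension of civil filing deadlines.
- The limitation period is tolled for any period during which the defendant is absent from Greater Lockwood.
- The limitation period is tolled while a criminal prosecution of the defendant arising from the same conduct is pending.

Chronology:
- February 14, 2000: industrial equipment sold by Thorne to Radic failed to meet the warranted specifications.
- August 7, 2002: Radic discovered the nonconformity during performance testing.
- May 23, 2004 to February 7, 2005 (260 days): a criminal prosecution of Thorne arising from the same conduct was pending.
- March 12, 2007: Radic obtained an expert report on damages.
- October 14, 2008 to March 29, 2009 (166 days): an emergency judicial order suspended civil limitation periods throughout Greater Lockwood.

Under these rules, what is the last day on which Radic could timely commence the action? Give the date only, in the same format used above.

Under the discovery rule, the claim accrued on August 7, 2002, when Radic discovered the injury — not on the February 14, 2000 date of the underlying act.
The untolled deadline — 5 years after August 7, 2002 — is August 7, 2007.
Because the pending criminal prosecution ran from May 23, 2004 to February 7, 2005, the deadline is extended by 260 days to April 23, 2008.
The emergency suspension of filing deadlines starting October 14, 2008 came too late — the period had run on April 23, 2008 — and so does not extend the deadline.
The other events in the timeline have no effect on the limitation period under the stated rules.

April 23, 2008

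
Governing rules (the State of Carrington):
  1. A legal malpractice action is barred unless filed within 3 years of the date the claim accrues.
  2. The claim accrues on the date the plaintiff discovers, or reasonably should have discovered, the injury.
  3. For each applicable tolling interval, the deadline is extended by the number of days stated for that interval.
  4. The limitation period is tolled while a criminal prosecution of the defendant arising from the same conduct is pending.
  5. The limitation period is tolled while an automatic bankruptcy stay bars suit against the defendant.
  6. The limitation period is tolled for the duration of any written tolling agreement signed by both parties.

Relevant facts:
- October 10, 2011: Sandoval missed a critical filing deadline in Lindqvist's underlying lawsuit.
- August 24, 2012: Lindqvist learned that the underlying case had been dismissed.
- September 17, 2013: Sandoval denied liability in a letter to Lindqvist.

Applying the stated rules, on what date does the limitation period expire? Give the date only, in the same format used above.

Accrual is tied to discovery, so the period began on August 24, 2012 rather than on October 10, 2011 when the act occurred.
Adding the 3 years base period to August 24, 2012 gives a deadline of August 24, 2015, before any tolling.
Nothing else in the chronology tolls or restarts the period.

August 24, 2015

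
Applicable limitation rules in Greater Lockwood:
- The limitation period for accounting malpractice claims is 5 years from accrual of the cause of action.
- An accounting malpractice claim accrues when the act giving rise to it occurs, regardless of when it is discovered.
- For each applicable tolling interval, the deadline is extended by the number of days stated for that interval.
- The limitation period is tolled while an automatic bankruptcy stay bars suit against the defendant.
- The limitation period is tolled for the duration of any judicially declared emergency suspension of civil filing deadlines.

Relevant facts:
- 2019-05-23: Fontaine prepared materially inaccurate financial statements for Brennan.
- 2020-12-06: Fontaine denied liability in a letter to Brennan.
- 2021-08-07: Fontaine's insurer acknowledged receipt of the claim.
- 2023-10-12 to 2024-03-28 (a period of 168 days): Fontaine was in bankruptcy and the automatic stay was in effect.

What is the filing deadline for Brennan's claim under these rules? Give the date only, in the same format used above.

The limitation period began to run on 2019-05-23.
5 years from 2019-05-23 is 2024-05-23.
Because the automatic bankruptcy stay ran from 2023-10-12 to 2024-03-28, the deadline is extended by 168 days to 2024-11-07.
Nothing else in the chronology tolls or restarts the period.

2024-11-07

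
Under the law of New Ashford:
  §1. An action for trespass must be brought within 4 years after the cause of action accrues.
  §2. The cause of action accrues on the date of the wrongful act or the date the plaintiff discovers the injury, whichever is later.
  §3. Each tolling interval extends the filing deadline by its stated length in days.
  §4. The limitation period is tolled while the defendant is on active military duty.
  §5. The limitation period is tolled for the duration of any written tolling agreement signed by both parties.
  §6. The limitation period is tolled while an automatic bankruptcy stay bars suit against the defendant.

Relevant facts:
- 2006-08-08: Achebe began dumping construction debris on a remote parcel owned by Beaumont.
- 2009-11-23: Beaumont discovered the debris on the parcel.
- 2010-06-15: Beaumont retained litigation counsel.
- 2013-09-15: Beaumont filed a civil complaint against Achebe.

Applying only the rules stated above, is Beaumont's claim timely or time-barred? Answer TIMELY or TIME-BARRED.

Taking the later of the act (2006-08-08) and discovery (2009-11-23), the claim accrued on 2009-11-23.
The untolled deadline — 4 years after 2009-11-23 — is 2013-11-23.
Nothing else in the chronology tolls or restarts the period.
Beaumont filed on 2013-09-15, before the 2013-11-23 deadline, so the action is timely.

TIMELY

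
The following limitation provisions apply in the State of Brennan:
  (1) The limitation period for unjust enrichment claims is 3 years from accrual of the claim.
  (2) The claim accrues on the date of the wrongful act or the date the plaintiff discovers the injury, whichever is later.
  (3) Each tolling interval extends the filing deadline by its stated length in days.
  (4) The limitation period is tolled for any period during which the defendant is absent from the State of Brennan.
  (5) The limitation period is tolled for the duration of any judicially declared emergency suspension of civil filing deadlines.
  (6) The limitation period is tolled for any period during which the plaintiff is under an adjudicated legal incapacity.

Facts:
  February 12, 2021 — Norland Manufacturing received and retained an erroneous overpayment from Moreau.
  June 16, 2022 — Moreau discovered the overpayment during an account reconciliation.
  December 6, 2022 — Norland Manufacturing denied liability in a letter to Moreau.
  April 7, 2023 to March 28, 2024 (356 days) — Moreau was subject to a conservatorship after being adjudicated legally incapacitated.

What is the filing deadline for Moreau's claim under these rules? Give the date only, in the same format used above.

The claim accrued on June 16, 2022 — the later of the February 12, 2021 act and the June 16, 2022 discovery.
3 years from June 16, 2022 is June 16, 2025.
Because the plaintiff's legal incapacity ran from April 7, 2023 to March 28, 2024, the deadline is extended by 356 days to June 7, 2026.
None of the other events listed affects the running of the period under the stated rules.

June 7, 2026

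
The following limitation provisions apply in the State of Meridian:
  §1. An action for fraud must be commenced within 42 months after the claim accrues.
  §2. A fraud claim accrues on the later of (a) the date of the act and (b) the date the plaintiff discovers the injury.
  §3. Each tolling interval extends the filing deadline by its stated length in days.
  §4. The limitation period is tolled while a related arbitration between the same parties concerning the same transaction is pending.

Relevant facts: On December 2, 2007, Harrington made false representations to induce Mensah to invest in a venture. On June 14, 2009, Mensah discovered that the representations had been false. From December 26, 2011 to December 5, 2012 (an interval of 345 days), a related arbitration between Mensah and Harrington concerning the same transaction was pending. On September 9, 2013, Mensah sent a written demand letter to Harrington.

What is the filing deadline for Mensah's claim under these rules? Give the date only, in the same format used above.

Because discovery on June 14, 2009 post-dates the December 2, 2007 act, accrual under the later-of rule falls on June 14, 2009.
42 months from June 14, 2009 is December 14, 2012.
Because the pending related arbitration ran from December 26, 2011 to December 5, 2012, the deadline is extended by 345 days to November 24, 2013.
None of the other events listed affects the running of the period under the stated rules.

November 24, 2013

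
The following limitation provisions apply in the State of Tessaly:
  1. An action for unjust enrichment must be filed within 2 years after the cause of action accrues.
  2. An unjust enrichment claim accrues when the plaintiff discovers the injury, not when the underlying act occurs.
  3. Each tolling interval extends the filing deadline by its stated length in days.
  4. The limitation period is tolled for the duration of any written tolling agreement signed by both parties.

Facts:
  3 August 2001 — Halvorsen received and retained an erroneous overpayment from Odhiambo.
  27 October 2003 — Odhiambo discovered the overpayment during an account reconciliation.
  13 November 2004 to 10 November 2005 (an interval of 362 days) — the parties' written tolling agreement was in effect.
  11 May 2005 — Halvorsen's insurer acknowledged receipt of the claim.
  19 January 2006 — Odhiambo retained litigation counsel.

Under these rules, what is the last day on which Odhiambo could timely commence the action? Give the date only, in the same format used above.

Under the discovery rule, the claim accrued on 27 October 2003, when Odhiambo discovered the injury — not on the 3 August 2001 date of the underlying act.
The untolled deadline — 2 years after 27 October 2003 — is 27 October 2005.
The period was tolled for 362 days by the written tolling agreement (13 November 2004 to 10 November 2005), pushing the deadline to 24 October 2006.
None of the other events listed affects the running of the period under the stated rules.

24 October 2006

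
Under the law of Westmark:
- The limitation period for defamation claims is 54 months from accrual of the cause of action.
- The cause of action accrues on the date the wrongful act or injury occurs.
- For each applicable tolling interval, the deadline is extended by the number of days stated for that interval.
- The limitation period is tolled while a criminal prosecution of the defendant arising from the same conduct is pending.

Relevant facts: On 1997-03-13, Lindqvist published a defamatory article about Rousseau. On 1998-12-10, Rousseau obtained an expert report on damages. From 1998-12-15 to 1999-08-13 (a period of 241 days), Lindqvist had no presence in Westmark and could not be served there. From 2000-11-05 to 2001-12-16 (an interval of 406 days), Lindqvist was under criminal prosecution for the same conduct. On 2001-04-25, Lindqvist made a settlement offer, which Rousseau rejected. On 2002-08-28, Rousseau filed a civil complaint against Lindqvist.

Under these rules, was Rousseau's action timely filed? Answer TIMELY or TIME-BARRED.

TIMELY

The limitation period began to run on 1997-03-13.
The untolled deadline — 54 months after 1997-03-13 — is 2001-09-13.
The period was tolled for 406 days by the pending criminal prosecution (2000-11-05 to 2001-12-16), pushing the deadline to 2002-10-24.
The defendant's absence from the jurisdiction from 1998-12-15 to 1999-08-13 does not toll the period, because no stated rule makes the defendant's absence a tolling event.
Nothing else in the chronology tolls or restarts the period.
Filing on 2002-08-28 beat the 2002-10-24 deadline — the action is timely.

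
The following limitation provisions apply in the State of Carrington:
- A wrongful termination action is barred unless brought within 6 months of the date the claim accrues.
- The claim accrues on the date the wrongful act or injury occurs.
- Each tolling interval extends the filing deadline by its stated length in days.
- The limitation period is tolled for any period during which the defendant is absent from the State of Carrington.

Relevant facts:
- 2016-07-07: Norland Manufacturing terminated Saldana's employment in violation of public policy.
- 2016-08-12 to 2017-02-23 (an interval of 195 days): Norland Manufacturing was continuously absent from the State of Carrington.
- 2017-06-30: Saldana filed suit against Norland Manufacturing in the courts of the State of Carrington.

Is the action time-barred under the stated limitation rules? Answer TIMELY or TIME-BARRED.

TIMELY

The claim accrued on 2016-07-07, when the wrongful act occurred.
Adding the 6 months base period to 2016-07-07 gives a deadline of 2017-01-07, before any tolling.
The defendant's absence from the jurisdiction from 2016-08-12 to 2017-02-23 tolled the period for 195 days, extending the deadline to 2017-07-21.
Saldana filed on 2017-06-30, before the 2017-07-21 deadline, so the action is timely.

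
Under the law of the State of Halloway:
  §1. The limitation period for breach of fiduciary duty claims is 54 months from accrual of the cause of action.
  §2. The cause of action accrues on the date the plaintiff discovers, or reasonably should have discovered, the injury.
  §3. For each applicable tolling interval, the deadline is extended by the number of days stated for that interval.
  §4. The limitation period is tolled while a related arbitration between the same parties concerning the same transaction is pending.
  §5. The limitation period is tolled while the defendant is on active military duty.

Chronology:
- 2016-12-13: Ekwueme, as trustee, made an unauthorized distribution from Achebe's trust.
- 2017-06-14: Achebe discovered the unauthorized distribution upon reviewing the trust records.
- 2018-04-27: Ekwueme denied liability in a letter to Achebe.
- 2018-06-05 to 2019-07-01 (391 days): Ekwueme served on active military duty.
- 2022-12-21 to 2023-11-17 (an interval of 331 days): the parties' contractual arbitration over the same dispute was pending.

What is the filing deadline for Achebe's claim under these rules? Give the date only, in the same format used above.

Accrual is tied to discovery, so the period began on 2017-06-14 rather than on 2016-12-13 when the act occurred.
The untolled deadline — 54 months after 2017-06-14 — is 2021-12-14.
The period was tolled for 391 days by the defendant's active military service (2018-06-05 to 2019-07-01), pushing the deadline to 2023-01-09.
The period was tolled for 331 days by the pending related arbitration (2022-12-21 to 2023-11-17), pushing the deadline to 2023-12-06.
None of the other events listed affects the running of the period under the stated rules.

2023-12-06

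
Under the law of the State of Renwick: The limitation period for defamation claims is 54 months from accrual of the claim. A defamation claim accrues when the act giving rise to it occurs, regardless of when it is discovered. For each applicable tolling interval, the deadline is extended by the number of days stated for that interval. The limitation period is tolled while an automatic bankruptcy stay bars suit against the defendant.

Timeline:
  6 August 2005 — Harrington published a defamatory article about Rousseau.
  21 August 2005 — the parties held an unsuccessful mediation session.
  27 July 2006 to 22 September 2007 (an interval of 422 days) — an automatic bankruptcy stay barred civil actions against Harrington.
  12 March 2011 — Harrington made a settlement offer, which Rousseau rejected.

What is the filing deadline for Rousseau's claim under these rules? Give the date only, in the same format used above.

4 April 2011

The claim accrued on 6 August 2005, the date of the act.
The untolled deadline — 54 months after 6 August 2005 — is 6 February 2010.
The period was tolled for 422 days by the automatic bankruptcy stay (27 July 2006 to 22 September 2007), pushing the deadline to 4 April 2011.
The other events in the timeline have no effect on the limitation period under the stated rules.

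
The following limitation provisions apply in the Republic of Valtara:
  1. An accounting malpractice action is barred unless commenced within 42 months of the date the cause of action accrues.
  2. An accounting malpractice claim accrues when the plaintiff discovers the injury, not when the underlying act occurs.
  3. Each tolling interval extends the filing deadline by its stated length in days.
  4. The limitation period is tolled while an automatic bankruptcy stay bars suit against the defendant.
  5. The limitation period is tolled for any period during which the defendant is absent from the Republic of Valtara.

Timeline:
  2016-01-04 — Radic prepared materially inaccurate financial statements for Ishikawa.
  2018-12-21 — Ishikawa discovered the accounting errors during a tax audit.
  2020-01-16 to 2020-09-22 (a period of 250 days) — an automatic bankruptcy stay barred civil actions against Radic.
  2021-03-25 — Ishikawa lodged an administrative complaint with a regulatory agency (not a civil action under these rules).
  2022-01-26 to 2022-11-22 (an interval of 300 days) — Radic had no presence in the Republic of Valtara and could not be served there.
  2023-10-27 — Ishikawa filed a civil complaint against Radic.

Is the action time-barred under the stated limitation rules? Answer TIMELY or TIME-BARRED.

Under the discovery rule, the claim accrued on 2018-12-21, when Ishikawa discovered the injury — not on the 2016-01-04 date of the underlying act.
The untolled deadline — 42 months after 2018-12-21 — is 2022-06-21.
Because the automatic bankruptcy stay ran from 2020-01-16 to 2020-09-22, the deadline is extended by 250 days to 2023-02-26.
The defendant's absence from the jurisdiction from 2022-01-26 to 2022-11-22 tolled the period for 300 days, extending the deadline to 2023-12-23.
None of the other events listed affects the running of the period under the stated rules.
Filing on 2023-10-27 beat the 2023-12-23 deadline — the action is timely.

TIMELY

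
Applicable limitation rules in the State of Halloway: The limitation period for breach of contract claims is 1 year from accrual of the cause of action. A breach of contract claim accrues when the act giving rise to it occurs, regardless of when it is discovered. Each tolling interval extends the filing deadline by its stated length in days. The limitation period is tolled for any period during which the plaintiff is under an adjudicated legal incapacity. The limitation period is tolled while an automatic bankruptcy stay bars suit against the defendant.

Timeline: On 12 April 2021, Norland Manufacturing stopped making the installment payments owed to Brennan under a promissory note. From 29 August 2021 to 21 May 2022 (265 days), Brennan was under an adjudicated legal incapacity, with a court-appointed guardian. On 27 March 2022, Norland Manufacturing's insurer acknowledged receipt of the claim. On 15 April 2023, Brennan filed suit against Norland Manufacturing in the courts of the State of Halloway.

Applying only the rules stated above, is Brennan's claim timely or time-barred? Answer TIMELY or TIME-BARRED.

The claim accrued on 12 April 2021, when the wrongful act occurred.
The untolled deadline — 1 year after 12 April 2021 — is 12 April 2022.
The plaintiff's legal incapacity from 29 August 2021 to 21 May 2022 tolled the period for 265 days, extending the deadline to 2 January 2023.
The other events in the timeline have no effect on the limitation period under the stated rules.
The 15 April 2023 filing falls after the 2 January 2023 deadline; the claim is time-barred.

TIME-BARRED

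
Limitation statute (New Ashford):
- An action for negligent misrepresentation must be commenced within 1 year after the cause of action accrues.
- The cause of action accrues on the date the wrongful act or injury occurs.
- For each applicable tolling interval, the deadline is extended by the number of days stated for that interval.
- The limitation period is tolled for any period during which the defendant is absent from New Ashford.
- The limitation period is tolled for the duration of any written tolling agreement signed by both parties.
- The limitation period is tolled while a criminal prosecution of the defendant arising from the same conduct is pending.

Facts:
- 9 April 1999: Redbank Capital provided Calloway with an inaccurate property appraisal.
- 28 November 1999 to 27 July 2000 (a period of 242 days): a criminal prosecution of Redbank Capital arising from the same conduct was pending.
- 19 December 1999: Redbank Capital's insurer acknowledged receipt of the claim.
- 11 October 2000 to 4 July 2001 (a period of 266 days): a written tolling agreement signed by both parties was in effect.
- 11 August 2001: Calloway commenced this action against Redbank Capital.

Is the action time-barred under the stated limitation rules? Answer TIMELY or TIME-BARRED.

The claim accrued on 9 April 1999, when the wrongful act occurred.
Adding the 1 year base period to 9 April 1999 gives a deadline of 9 April 2000, before any tolling.
Because the pending criminal prosecution ran from 28 November 1999 to 27 July 2000, the deadline is extended by 242 days to 7 December 2000.
The period was tolled for 266 days by the written tolling agreement (11 October 2000 to 4 July 2001), pushing the deadline to 30 August 2001.
None of the other events listed affects the running of the period under the stated rules.
Filing on 11 August 2001 beat the 30 August 2001 deadline — the action is timely.

TIMELY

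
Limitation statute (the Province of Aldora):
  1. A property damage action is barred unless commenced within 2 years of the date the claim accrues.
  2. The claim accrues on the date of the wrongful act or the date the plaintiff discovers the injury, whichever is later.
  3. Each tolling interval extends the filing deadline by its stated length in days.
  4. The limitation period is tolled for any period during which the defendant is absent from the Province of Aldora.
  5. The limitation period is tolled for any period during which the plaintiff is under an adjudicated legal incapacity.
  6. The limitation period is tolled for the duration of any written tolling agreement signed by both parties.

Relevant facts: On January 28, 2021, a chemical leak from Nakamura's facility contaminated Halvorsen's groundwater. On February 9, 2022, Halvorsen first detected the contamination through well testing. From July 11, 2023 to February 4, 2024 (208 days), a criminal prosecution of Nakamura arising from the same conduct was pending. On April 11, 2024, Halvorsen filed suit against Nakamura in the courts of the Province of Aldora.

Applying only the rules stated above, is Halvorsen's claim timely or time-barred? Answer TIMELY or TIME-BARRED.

The claim accrued on February 9, 2022 — the later of the January 28, 2021 act and the February 9, 2022 discovery.
The untolled deadline — 2 years after February 9, 2022 — is February 9, 2024.
Although a criminal prosecution ran from July 11, 2023 to February 4, 2024, the stated rules do not make that a tolling event, so it is disregarded.
Halvorsen filed on April 11, 2024, after the February 9, 2024 deadline, so the action is time-barred.

TIME-BARRED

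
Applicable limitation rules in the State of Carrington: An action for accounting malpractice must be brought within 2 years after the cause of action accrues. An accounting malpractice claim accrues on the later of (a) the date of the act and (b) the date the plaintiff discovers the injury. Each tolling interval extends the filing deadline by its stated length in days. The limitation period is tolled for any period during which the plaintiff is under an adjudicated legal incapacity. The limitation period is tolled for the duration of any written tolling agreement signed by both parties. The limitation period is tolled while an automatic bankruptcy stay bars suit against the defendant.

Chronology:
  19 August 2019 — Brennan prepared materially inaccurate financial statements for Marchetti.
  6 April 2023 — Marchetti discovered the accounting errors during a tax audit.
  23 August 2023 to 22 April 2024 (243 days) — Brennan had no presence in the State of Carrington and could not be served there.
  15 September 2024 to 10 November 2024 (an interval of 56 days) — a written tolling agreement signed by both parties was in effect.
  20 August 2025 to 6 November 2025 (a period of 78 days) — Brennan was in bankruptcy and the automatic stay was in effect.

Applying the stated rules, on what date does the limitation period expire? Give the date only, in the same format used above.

1 June 2025

The claim accrued on 6 April 2023 — the later of the 19 August 2019 act and the 6 April 2023 discovery.
2 years from 6 April 2023 is 6 April 2025.
The written tolling agreement from 15 September 2024 to 10 November 2024 tolled the period for 56 days, extending the deadline to 1 June 2025.
By the time the automatic bankruptcy stay began on 20 August 2025, the limitation period had already expired on 1 June 2025; that interval cannot revive it.
The defendant's absence from the jurisdiction from 23 August 2023 to 22 April 2024 does not toll the period, because no stated rule makes the defendant's absence a tolling event.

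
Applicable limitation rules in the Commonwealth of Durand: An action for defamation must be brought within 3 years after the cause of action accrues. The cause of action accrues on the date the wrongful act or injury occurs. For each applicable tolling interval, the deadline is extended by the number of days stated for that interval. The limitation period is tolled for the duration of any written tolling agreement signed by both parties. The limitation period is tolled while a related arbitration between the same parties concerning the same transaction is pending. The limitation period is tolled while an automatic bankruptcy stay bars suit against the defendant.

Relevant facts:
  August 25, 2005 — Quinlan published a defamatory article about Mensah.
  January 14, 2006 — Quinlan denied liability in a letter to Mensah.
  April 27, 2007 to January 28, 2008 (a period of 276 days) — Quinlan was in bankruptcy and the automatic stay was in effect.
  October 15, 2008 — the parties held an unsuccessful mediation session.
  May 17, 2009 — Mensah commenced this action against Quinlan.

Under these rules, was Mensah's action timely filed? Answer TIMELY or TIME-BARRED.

TIMELY

The claim accrued on August 25, 2005, when the wrongful act occurred.
Adding the 3 years base period to August 25, 2005 gives a deadline of August 25, 2008, before any tolling.
Because the automatic bankruptcy stay ran from April 27, 2007 to January 28, 2008, the deadline is extended by 276 days to May 28, 2009.
None of the other events listed affects the running of the period under the stated rules.
Filing on May 17, 2009 beat the May 28, 2009 deadline — the action is timely.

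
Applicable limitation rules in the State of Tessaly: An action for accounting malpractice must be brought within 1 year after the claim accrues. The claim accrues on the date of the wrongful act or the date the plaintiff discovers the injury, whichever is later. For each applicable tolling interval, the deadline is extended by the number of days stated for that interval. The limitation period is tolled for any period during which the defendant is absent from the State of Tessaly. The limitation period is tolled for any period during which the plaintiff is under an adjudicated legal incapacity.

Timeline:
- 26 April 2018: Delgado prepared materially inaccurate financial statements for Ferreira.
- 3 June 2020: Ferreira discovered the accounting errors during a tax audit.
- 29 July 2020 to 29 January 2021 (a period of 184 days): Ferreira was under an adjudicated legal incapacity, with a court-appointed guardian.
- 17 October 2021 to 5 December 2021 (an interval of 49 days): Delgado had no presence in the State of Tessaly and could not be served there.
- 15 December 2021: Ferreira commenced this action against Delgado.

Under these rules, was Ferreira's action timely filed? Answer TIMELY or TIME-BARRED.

Because discovery on 3 June 2020 post-dates the 26 April 2018 act, accrual under the later-of rule falls on 3 June 2020.
1 year from 3 June 2020 is 3 June 2021.
Because the plaintiff's legal incapacity ran from 29 July 2020 to 29 January 2021, the deadline is extended by 184 days to 4 December 2021.
Because the defendant's absence from the jurisdiction ran from 17 October 2021 to 5 December 2021, the deadline is extended by 49 days to 22 January 2022.
Ferreira filed on 15 December 2021, before the 22 January 2022 deadline, so the action is timely.

TIMELY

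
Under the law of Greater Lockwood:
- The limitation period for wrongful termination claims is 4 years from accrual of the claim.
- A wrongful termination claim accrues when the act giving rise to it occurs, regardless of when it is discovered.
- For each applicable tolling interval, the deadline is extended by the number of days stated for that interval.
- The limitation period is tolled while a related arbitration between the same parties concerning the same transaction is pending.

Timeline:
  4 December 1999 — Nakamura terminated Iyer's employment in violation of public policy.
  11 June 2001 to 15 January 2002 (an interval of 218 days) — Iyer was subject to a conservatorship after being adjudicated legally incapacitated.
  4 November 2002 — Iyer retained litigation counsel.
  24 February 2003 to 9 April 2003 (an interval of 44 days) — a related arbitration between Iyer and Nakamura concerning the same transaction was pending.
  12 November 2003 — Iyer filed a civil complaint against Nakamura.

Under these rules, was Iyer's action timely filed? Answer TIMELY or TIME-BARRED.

The claim accrued on 4 December 1999, when the wrongful act occurred.
Adding the 4 years base period to 4 December 1999 gives a deadline of 4 December 2003, before any tolling.
The period was tolled for 44 days by the pending related arbitration (24 February 2003 to 9 April 2003), pushing the deadline to 17 January 2004.
Although the plaintiff's incapacity ran from 11 June 2001 to 15 January 2002, the stated rules do not make that a tolling event, so it is disregarded.
The other events in the timeline have no effect on the limitation period under the stated rules.
Filing on 12 November 2003 beat the 17 January 2004 deadline — the action is timely.

TIMELY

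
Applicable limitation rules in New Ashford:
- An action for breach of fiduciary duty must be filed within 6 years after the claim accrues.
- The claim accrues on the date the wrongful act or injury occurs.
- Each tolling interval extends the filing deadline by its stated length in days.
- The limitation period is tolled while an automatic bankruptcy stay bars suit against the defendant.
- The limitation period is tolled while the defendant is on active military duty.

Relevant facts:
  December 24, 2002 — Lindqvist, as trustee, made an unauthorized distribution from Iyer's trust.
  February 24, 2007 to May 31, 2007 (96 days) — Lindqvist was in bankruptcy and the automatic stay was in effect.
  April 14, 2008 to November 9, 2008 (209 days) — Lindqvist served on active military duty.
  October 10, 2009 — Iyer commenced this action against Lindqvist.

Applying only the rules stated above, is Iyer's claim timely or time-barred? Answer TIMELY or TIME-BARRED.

The claim accrued on December 24, 2002, the date of the act.
The untolled deadline — 6 years after December 24, 2002 — is December 24, 2008.
The automatic bankruptcy stay from February 24, 2007 to May 31, 2007 tolled the period for 96 days, extending the deadline to March 30, 2009.
The period was tolled for 209 days by the defendant's active military service (April 14, 2008 to November 9, 2008), pushing the deadline to October 25, 2009.
Filing on October 10, 2009 beat the October 25, 2009 deadline — the action is timely.

TIMELY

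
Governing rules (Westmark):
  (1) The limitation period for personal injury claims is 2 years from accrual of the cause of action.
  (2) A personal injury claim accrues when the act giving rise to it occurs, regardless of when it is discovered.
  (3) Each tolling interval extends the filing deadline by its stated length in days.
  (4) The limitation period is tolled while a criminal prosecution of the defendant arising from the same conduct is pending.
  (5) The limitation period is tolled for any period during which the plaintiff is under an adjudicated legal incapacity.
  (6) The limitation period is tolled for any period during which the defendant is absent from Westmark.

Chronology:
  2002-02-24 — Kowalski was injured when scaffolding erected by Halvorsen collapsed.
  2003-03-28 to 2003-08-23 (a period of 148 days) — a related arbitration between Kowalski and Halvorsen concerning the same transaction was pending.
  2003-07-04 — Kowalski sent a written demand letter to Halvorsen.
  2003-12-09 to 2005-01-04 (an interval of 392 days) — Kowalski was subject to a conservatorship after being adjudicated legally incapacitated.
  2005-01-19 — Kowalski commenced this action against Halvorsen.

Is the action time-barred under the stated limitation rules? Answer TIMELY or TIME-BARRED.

The cause of action accrued on 2002-02-24, the date of the act.
The untolled deadline — 2 years after 2002-02-24 — is 2004-02-24.
Because the plaintiff's legal incapacity ran from 2003-12-09 to 2005-01-04, the deadline is extended by 392 days to 2005-03-22.
Although a pending arbitration ran from 2003-03-28 to 2003-08-23, the stated rules do not make that a tolling event, so it is disregarded.
None of the other events listed affects the running of the period under the stated rules.
The 2005-01-19 filing precedes the 2005-03-22 deadline; the claim is timely.

TIMELY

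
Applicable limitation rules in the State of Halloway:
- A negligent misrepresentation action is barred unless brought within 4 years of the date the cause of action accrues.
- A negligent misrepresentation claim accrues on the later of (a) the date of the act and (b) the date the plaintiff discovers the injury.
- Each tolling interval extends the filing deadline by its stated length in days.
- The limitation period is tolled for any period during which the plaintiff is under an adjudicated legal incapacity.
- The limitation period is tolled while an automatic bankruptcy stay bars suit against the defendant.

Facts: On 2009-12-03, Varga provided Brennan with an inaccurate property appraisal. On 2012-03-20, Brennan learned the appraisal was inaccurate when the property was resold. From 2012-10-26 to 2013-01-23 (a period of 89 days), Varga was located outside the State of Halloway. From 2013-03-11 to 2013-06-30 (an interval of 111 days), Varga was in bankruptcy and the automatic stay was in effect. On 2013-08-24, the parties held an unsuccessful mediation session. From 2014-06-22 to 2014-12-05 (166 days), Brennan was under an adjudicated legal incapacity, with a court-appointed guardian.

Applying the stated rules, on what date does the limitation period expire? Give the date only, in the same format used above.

Taking the later of the act (2009-12-03) and discovery (2012-03-20), the claim accrued on 2012-03-20.
Adding the 4 years base period to 2012-03-20 gives a deadline of 2016-03-20, before any tolling.
The period was tolled for 111 days by the automatic bankruptcy stay (2013-03-11 to 2013-06-30), pushing the deadline to 2016-07-09.
The period was tolled for 166 days by the plaintiff's legal incapacity (2014-06-22 to 2014-12-05), pushing the deadline to 2016-12-22.
Although the defendant's absence ran from 2012-10-26 to 2013-01-23, the stated rules do not make that a tolling event, so it is disregarded.
None of the other events listed affects the running of the period under the stated rules.

2016-12-22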